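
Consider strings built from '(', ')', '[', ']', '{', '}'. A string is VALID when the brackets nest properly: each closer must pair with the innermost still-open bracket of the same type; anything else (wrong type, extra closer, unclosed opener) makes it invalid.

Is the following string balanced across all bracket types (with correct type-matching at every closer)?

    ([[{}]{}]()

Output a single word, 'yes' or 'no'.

pos 0: push '('; stack = (
pos 1: push '['; stack = ([
pos 2: push '['; stack = ([[
pos 3: push '{'; stack = ([[{
pos 4: '}' matches '{'; pop; stack = ([[
pos 5: ']' matches '['; pop; stack = ([
pos 6: push '{'; stack = ([{
pos 7: '}' matches '{'; pop; stack = ([
pos 8: ']' matches '['; pop; stack = (
pos 9: push '('; stack = ((
pos 10: ')' matches '('; pop; stack = (
end: stack still non-empty (() → INVALID
Verdict: unclosed openers at end: ( → no

Answer: no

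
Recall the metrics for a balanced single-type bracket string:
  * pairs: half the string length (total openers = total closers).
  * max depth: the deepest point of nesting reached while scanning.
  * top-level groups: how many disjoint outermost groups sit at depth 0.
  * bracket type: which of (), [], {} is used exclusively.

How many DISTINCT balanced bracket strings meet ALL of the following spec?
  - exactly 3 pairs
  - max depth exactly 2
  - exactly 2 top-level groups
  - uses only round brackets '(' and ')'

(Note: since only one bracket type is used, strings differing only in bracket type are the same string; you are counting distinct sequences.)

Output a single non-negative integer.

Spec: pairs=3 depth=2 groups=2
Count(depth <= 2) = 2
Count(depth <= 1) = 0
Count(depth == 2) = 2 - 0 = 2

Answer: 2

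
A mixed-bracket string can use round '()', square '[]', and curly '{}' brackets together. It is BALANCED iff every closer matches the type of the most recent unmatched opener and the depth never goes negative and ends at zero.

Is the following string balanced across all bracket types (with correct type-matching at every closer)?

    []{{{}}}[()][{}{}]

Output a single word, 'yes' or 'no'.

pos 0: push '['; stack = [
pos 1: ']' matches '['; pop; stack = (empty)
pos 2: push '{'; stack = {
pos 3: push '{'; stack = {{
pos 4: push '{'; stack = {{{
pos 5: '}' matches '{'; pop; stack = {{
pos 6: '}' matches '{'; pop; stack = {
pos 7: '}' matches '{'; pop; stack = (empty)
pos 8: push '['; stack = [
pos 9: push '('; stack = [(
pos 10: ')' matches '('; pop; stack = [
pos 11: ']' matches '['; pop; stack = (empty)
pos 12: push '['; stack = [
pos 13: push '{'; stack = [{
pos 14: '}' matches '{'; pop; stack = [
pos 15: push '{'; stack = [{
pos 16: '}' matches '{'; pop; stack = [
pos 17: ']' matches '['; pop; stack = (empty)
end: stack empty → VALID
Verdict: properly nested → yes

Answer: yes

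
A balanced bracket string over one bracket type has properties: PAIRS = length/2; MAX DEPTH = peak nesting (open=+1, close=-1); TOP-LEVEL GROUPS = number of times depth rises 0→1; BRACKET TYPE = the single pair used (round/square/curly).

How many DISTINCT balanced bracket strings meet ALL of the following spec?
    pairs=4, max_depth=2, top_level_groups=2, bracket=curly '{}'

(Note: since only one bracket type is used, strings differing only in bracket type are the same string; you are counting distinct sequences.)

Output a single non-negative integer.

Spec: pairs=4 depth=2 groups=2
Count(depth <= 2) = 3
Count(depth <= 1) = 0
Count(depth == 2) = 3 - 0 = 3

Answer: 3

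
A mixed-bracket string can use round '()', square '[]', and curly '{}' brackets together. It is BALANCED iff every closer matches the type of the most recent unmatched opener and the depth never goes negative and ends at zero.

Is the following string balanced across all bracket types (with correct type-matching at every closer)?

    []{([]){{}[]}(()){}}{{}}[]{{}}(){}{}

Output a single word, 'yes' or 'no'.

Answer: yes

Derivation:
pos 0: push '['; stack = [
pos 1: ']' matches '['; pop; stack = (empty)
pos 2: push '{'; stack = {
pos 3: push '('; stack = {(
pos 4: push '['; stack = {([
pos 5: ']' matches '['; pop; stack = {(
pos 6: ')' matches '('; pop; stack = {
pos 7: push '{'; stack = {{
pos 8: push '{'; stack = {{{
pos 9: '}' matches '{'; pop; stack = {{
pos 10: push '['; stack = {{[
pos 11: ']' matches '['; pop; stack = {{
pos 12: '}' matches '{'; pop; stack = {
pos 13: push '('; stack = {(
pos 14: push '('; stack = {((
pos 15: ')' matches '('; pop; stack = {(
pos 16: ')' matches '('; pop; stack = {
pos 17: push '{'; stack = {{
pos 18: '}' matches '{'; pop; stack = {
pos 19: '}' matches '{'; pop; stack = (empty)
pos 20: push '{'; stack = {
pos 21: push '{'; stack = {{
pos 22: '}' matches '{'; pop; stack = {
pos 23: '}' matches '{'; pop; stack = (empty)
pos 24: push '['; stack = [
pos 25: ']' matches '['; pop; stack = (empty)
pos 26: push '{'; stack = {
pos 27: push '{'; stack = {{
pos 28: '}' matches '{'; pop; stack = {
pos 29: '}' matches '{'; pop; stack = (empty)
pos 30: push '('; stack = (
pos 31: ')' matches '('; pop; stack = (empty)
pos 32: push '{'; stack = {
pos 33: '}' matches '{'; pop; stack = (empty)
pos 34: push '{'; stack = {
pos 35: '}' matches '{'; pop; stack = (empty)
end: stack empty → VALID
Verdict: properly nested → yes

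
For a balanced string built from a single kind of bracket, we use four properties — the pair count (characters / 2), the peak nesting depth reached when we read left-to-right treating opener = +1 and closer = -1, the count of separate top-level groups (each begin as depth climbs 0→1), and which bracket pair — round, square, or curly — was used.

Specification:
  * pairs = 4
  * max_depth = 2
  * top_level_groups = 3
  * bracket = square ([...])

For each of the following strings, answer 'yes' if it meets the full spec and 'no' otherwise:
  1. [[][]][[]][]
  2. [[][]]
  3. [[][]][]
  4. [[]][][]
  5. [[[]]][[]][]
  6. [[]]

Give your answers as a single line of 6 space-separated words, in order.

String 1 '[[][]][[]][]': depth seq [1 2 1 2 1 0 1 2 1 0 1 0]
  -> pairs=6 depth=2 groups=3 -> no
String 2 '[[][]]': depth seq [1 2 1 2 1 0]
  -> pairs=3 depth=2 groups=1 -> no
String 3 '[[][]][]': depth seq [1 2 1 2 1 0 1 0]
  -> pairs=4 depth=2 groups=2 -> no
String 4 '[[]][][]': depth seq [1 2 1 0 1 0 1 0]
  -> pairs=4 depth=2 groups=3 -> yes
String 5 '[[[]]][[]][]': depth seq [1 2 3 2 1 0 1 2 1 0 1 0]
  -> pairs=6 depth=3 groups=3 -> no
String 6 '[[]]': depth seq [1 2 1 0]
  -> pairs=2 depth=2 groups=1 -> no

Answer: no no no yes no no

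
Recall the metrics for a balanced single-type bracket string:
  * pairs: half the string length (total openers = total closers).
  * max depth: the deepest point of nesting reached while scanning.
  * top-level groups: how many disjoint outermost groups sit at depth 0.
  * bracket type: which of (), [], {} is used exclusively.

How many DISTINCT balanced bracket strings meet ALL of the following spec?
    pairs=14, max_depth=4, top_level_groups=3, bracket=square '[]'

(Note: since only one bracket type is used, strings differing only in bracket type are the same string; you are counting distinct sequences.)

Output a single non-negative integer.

Spec: pairs=14 depth=4 groups=3
Count(depth <= 4) = 179754
Count(depth <= 3) = 29952
Count(depth == 4) = 179754 - 29952 = 149802

Answer: 149802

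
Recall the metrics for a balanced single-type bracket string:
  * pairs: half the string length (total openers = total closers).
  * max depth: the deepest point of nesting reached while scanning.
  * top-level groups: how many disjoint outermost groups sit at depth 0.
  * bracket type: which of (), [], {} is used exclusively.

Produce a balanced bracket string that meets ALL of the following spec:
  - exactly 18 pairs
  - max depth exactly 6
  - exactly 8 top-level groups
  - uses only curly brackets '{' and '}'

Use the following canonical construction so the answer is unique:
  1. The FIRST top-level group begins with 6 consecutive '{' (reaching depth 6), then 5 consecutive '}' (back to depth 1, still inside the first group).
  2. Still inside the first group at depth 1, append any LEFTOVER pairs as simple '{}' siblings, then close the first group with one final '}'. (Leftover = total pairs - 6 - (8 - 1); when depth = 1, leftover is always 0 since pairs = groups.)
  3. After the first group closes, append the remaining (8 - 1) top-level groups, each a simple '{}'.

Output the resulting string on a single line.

Spec: pairs=18 depth=6 groups=8
Leftover pairs = 18 - 6 - (8-1) = 5
First group: deep chain of depth 6 + 5 sibling pairs
Remaining 7 groups: simple '{}' each

Answer: {{{{{{}}}}}{}{}{}{}{}}{}{}{}{}{}{}{}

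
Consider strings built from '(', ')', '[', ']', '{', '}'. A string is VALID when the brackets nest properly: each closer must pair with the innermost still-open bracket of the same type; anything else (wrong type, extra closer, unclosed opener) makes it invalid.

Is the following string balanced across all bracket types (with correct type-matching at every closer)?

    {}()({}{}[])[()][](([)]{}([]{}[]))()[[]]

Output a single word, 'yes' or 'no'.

Answer: no

Derivation:
pos 0: push '{'; stack = {
pos 1: '}' matches '{'; pop; stack = (empty)
pos 2: push '('; stack = (
pos 3: ')' matches '('; pop; stack = (empty)
pos 4: push '('; stack = (
pos 5: push '{'; stack = ({
pos 6: '}' matches '{'; pop; stack = (
pos 7: push '{'; stack = ({
pos 8: '}' matches '{'; pop; stack = (
pos 9: push '['; stack = ([
pos 10: ']' matches '['; pop; stack = (
pos 11: ')' matches '('; pop; stack = (empty)
pos 12: push '['; stack = [
pos 13: push '('; stack = [(
pos 14: ')' matches '('; pop; stack = [
pos 15: ']' matches '['; pop; stack = (empty)
pos 16: push '['; stack = [
pos 17: ']' matches '['; pop; stack = (empty)
pos 18: push '('; stack = (
pos 19: push '('; stack = ((
pos 20: push '['; stack = (([
pos 21: saw closer ')' but top of stack is '[' (expected ']') → INVALID
Verdict: type mismatch at position 21: ')' closes '[' → no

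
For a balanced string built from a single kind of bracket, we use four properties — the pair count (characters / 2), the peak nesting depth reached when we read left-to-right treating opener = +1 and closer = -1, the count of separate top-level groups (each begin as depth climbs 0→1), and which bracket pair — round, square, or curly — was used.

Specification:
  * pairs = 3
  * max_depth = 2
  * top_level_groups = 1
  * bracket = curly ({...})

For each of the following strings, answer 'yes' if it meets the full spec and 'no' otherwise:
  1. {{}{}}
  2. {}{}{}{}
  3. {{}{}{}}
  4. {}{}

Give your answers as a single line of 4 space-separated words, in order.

Answer: yes no no no

Derivation:
String 1 '{{}{}}': depth seq [1 2 1 2 1 0]
  -> pairs=3 depth=2 groups=1 -> yes
String 2 '{}{}{}{}': depth seq [1 0 1 0 1 0 1 0]
  -> pairs=4 depth=1 groups=4 -> no
String 3 '{{}{}{}}': depth seq [1 2 1 2 1 2 1 0]
  -> pairs=4 depth=2 groups=1 -> no
String 4 '{}{}': depth seq [1 0 1 0]
  -> pairs=2 depth=1 groups=2 -> no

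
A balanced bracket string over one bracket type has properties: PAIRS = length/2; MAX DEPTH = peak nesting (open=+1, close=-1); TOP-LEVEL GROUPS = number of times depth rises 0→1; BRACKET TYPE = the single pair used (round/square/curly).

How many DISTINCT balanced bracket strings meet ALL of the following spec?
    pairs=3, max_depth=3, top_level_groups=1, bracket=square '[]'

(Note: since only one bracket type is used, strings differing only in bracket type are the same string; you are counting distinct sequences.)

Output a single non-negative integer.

Answer: 1

Derivation:
Spec: pairs=3 depth=3 groups=1
Count(depth <= 3) = 2
Count(depth <= 2) = 1
Count(depth == 3) = 2 - 1 = 1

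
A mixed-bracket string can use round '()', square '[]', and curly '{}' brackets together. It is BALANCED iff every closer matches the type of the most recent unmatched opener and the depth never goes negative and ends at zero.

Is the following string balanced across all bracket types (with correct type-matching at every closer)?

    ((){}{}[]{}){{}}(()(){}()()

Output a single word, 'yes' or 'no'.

Answer: no

Derivation:
pos 0: push '('; stack = (
pos 1: push '('; stack = ((
pos 2: ')' matches '('; pop; stack = (
pos 3: push '{'; stack = ({
pos 4: '}' matches '{'; pop; stack = (
pos 5: push '{'; stack = ({
pos 6: '}' matches '{'; pop; stack = (
pos 7: push '['; stack = ([
pos 8: ']' matches '['; pop; stack = (
pos 9: push '{'; stack = ({
pos 10: '}' matches '{'; pop; stack = (
pos 11: ')' matches '('; pop; stack = (empty)
pos 12: push '{'; stack = {
pos 13: push '{'; stack = {{
pos 14: '}' matches '{'; pop; stack = {
pos 15: '}' matches '{'; pop; stack = (empty)
pos 16: push '('; stack = (
pos 17: push '('; stack = ((
pos 18: ')' matches '('; pop; stack = (
pos 19: push '('; stack = ((
pos 20: ')' matches '('; pop; stack = (
pos 21: push '{'; stack = ({
pos 22: '}' matches '{'; pop; stack = (
pos 23: push '('; stack = ((
pos 24: ')' matches '('; pop; stack = (
pos 25: push '('; stack = ((
pos 26: ')' matches '('; pop; stack = (
end: stack still non-empty (() → INVALID
Verdict: unclosed openers at end: ( → no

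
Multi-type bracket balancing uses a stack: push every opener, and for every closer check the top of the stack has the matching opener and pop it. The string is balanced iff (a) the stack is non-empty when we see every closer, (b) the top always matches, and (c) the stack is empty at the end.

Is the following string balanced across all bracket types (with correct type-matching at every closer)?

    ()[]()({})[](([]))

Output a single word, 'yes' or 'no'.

Answer: yes

Derivation:
pos 0: push '('; stack = (
pos 1: ')' matches '('; pop; stack = (empty)
pos 2: push '['; stack = [
pos 3: ']' matches '['; pop; stack = (empty)
pos 4: push '('; stack = (
pos 5: ')' matches '('; pop; stack = (empty)
pos 6: push '('; stack = (
pos 7: push '{'; stack = ({
pos 8: '}' matches '{'; pop; stack = (
pos 9: ')' matches '('; pop; stack = (empty)
pos 10: push '['; stack = [
pos 11: ']' matches '['; pop; stack = (empty)
pos 12: push '('; stack = (
pos 13: push '('; stack = ((
pos 14: push '['; stack = (([
pos 15: ']' matches '['; pop; stack = ((
pos 16: ')' matches '('; pop; stack = (
pos 17: ')' matches '('; pop; stack = (empty)
end: stack empty → VALID
Verdict: properly nested → yes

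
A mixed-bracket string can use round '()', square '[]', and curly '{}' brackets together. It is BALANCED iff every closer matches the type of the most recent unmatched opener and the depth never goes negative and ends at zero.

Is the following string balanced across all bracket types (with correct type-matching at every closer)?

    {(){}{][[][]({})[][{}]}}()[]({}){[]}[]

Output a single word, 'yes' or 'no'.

Answer: no

Derivation:
pos 0: push '{'; stack = {
pos 1: push '('; stack = {(
pos 2: ')' matches '('; pop; stack = {
pos 3: push '{'; stack = {{
pos 4: '}' matches '{'; pop; stack = {
pos 5: push '{'; stack = {{
pos 6: saw closer ']' but top of stack is '{' (expected '}') → INVALID
Verdict: type mismatch at position 6: ']' closes '{' → no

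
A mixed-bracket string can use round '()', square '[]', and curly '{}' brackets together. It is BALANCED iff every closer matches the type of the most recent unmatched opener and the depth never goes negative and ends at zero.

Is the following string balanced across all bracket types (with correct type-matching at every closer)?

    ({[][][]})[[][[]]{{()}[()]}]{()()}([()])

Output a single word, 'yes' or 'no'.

Answer: yes

Derivation:
pos 0: push '('; stack = (
pos 1: push '{'; stack = ({
pos 2: push '['; stack = ({[
pos 3: ']' matches '['; pop; stack = ({
pos 4: push '['; stack = ({[
pos 5: ']' matches '['; pop; stack = ({
pos 6: push '['; stack = ({[
pos 7: ']' matches '['; pop; stack = ({
pos 8: '}' matches '{'; pop; stack = (
pos 9: ')' matches '('; pop; stack = (empty)
pos 10: push '['; stack = [
pos 11: push '['; stack = [[
pos 12: ']' matches '['; pop; stack = [
pos 13: push '['; stack = [[
pos 14: push '['; stack = [[[
pos 15: ']' matches '['; pop; stack = [[
pos 16: ']' matches '['; pop; stack = [
pos 17: push '{'; stack = [{
pos 18: push '{'; stack = [{{
pos 19: push '('; stack = [{{(
pos 20: ')' matches '('; pop; stack = [{{
pos 21: '}' matches '{'; pop; stack = [{
pos 22: push '['; stack = [{[
pos 23: push '('; stack = [{[(
pos 24: ')' matches '('; pop; stack = [{[
pos 25: ']' matches '['; pop; stack = [{
pos 26: '}' matches '{'; pop; stack = [
pos 27: ']' matches '['; pop; stack = (empty)
pos 28: push '{'; stack = {
pos 29: push '('; stack = {(
pos 30: ')' matches '('; pop; stack = {
pos 31: push '('; stack = {(
pos 32: ')' matches '('; pop; stack = {
pos 33: '}' matches '{'; pop; stack = (empty)
pos 34: push '('; stack = (
pos 35: push '['; stack = ([
pos 36: push '('; stack = ([(
pos 37: ')' matches '('; pop; stack = ([
pos 38: ']' matches '['; pop; stack = (
pos 39: ')' matches '('; pop; stack = (empty)
end: stack empty → VALID
Verdict: properly nested → yes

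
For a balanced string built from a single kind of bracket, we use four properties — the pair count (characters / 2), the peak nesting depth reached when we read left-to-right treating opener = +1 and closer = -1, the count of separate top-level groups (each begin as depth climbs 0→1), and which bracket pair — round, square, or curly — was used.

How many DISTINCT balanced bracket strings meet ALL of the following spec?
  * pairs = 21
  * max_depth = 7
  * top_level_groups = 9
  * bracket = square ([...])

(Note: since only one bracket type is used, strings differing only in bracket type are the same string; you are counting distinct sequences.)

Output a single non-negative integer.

Spec: pairs=21 depth=7 groups=9
Count(depth <= 7) = 95558616
Count(depth <= 6) = 91913796
Count(depth == 7) = 95558616 - 91913796 = 3644820

Answer: 3644820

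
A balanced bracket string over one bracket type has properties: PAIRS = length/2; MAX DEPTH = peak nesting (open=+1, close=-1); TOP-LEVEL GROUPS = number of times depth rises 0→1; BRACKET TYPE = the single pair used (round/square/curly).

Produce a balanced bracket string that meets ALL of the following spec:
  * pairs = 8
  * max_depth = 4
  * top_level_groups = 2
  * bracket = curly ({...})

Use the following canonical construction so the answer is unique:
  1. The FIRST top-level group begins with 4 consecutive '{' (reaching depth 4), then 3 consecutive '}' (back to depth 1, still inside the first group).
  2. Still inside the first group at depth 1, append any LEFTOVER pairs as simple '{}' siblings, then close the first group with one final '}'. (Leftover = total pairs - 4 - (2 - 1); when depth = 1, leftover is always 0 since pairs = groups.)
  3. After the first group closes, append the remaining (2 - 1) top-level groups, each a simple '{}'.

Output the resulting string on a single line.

Answer: {{{{}}}{}{}{}}{}

Derivation:
Spec: pairs=8 depth=4 groups=2
Leftover pairs = 8 - 4 - (2-1) = 3
First group: deep chain of depth 4 + 3 sibling pairs
Remaining 1 groups: simple '{}' each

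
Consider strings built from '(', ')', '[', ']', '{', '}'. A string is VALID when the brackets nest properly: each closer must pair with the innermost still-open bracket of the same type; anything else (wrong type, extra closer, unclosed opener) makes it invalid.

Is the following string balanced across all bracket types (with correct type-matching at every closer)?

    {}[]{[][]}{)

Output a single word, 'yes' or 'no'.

Answer: no

Derivation:
pos 0: push '{'; stack = {
pos 1: '}' matches '{'; pop; stack = (empty)
pos 2: push '['; stack = [
pos 3: ']' matches '['; pop; stack = (empty)
pos 4: push '{'; stack = {
pos 5: push '['; stack = {[
pos 6: ']' matches '['; pop; stack = {
pos 7: push '['; stack = {[
pos 8: ']' matches '['; pop; stack = {
pos 9: '}' matches '{'; pop; stack = (empty)
pos 10: push '{'; stack = {
pos 11: saw closer ')' but top of stack is '{' (expected '}') → INVALID
Verdict: type mismatch at position 11: ')' closes '{' → no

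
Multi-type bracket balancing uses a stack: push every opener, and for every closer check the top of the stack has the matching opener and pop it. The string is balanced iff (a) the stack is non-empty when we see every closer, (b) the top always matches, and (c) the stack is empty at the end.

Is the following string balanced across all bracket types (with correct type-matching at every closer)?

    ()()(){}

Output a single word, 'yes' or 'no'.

pos 0: push '('; stack = (
pos 1: ')' matches '('; pop; stack = (empty)
pos 2: push '('; stack = (
pos 3: ')' matches '('; pop; stack = (empty)
pos 4: push '('; stack = (
pos 5: ')' matches '('; pop; stack = (empty)
pos 6: push '{'; stack = {
pos 7: '}' matches '{'; pop; stack = (empty)
end: stack empty → VALID
Verdict: properly nested → yes

Answer: yes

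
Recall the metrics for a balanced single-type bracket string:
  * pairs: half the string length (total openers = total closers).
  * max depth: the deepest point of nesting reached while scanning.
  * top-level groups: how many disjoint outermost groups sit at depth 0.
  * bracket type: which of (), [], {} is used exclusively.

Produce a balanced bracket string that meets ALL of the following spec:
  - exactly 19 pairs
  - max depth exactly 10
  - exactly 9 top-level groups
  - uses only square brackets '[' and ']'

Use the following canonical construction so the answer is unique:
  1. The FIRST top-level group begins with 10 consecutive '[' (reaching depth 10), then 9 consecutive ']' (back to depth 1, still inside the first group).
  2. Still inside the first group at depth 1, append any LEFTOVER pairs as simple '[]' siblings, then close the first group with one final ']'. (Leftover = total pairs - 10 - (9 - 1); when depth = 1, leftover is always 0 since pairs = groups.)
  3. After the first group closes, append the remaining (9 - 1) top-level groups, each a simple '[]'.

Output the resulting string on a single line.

Spec: pairs=19 depth=10 groups=9
Leftover pairs = 19 - 10 - (9-1) = 1
First group: deep chain of depth 10 + 1 sibling pairs
Remaining 8 groups: simple '[]' each

Answer: [[[[[[[[[[]]]]]]]]][]][][][][][][][][]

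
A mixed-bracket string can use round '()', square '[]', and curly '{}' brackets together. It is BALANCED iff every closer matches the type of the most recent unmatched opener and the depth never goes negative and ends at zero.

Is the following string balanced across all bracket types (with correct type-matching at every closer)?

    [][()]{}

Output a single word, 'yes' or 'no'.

Answer: yes

Derivation:
pos 0: push '['; stack = [
pos 1: ']' matches '['; pop; stack = (empty)
pos 2: push '['; stack = [
pos 3: push '('; stack = [(
pos 4: ')' matches '('; pop; stack = [
pos 5: ']' matches '['; pop; stack = (empty)
pos 6: push '{'; stack = {
pos 7: '}' matches '{'; pop; stack = (empty)
end: stack empty → VALID
Verdict: properly nested → yes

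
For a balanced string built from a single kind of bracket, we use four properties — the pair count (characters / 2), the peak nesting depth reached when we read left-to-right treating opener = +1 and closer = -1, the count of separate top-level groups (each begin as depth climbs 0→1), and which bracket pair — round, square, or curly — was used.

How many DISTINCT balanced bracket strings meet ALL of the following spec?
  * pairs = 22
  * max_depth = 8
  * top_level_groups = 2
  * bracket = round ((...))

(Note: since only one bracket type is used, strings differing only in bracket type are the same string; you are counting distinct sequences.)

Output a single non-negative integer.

Spec: pairs=22 depth=8 groups=2
Count(depth <= 8) = 19064659823
Count(depth <= 7) = 14503236352
Count(depth == 8) = 19064659823 - 14503236352 = 4561423471

Answer: 4561423471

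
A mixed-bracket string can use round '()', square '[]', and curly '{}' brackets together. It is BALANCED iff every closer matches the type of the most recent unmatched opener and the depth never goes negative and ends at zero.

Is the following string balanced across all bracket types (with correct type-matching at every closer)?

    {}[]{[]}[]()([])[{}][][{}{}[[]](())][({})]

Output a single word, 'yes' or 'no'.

Answer: yes

Derivation:
pos 0: push '{'; stack = {
pos 1: '}' matches '{'; pop; stack = (empty)
pos 2: push '['; stack = [
pos 3: ']' matches '['; pop; stack = (empty)
pos 4: push '{'; stack = {
pos 5: push '['; stack = {[
pos 6: ']' matches '['; pop; stack = {
pos 7: '}' matches '{'; pop; stack = (empty)
pos 8: push '['; stack = [
pos 9: ']' matches '['; pop; stack = (empty)
pos 10: push '('; stack = (
pos 11: ')' matches '('; pop; stack = (empty)
pos 12: push '('; stack = (
pos 13: push '['; stack = ([
pos 14: ']' matches '['; pop; stack = (
pos 15: ')' matches '('; pop; stack = (empty)
pos 16: push '['; stack = [
pos 17: push '{'; stack = [{
pos 18: '}' matches '{'; pop; stack = [
pos 19: ']' matches '['; pop; stack = (empty)
pos 20: push '['; stack = [
pos 21: ']' matches '['; pop; stack = (empty)
pos 22: push '['; stack = [
pos 23: push '{'; stack = [{
pos 24: '}' matches '{'; pop; stack = [
pos 25: push '{'; stack = [{
pos 26: '}' matches '{'; pop; stack = [
pos 27: push '['; stack = [[
pos 28: push '['; stack = [[[
pos 29: ']' matches '['; pop; stack = [[
pos 30: ']' matches '['; pop; stack = [
pos 31: push '('; stack = [(
pos 32: push '('; stack = [((
pos 33: ')' matches '('; pop; stack = [(
pos 34: ')' matches '('; pop; stack = [
pos 35: ']' matches '['; pop; stack = (empty)
pos 36: push '['; stack = [
pos 37: push '('; stack = [(
pos 38: push '{'; stack = [({
pos 39: '}' matches '{'; pop; stack = [(
pos 40: ')' matches '('; pop; stack = [
pos 41: ']' matches '['; pop; stack = (empty)
end: stack empty → VALID
Verdict: properly nested → yes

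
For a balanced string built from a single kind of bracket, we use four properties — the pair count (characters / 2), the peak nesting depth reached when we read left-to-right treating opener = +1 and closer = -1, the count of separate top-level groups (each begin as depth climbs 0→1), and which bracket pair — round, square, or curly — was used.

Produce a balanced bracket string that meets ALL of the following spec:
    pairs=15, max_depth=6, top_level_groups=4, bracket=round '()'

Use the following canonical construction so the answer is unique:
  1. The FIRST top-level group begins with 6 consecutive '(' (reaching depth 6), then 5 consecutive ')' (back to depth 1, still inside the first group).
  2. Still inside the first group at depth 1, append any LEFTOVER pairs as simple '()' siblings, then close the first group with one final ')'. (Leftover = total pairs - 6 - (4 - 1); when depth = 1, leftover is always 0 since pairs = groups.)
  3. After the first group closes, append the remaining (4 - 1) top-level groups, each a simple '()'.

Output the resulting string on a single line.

Answer: (((((()))))()()()()()())()()()

Derivation:
Spec: pairs=15 depth=6 groups=4
Leftover pairs = 15 - 6 - (4-1) = 6
First group: deep chain of depth 6 + 6 sibling pairs
Remaining 3 groups: simple '()' each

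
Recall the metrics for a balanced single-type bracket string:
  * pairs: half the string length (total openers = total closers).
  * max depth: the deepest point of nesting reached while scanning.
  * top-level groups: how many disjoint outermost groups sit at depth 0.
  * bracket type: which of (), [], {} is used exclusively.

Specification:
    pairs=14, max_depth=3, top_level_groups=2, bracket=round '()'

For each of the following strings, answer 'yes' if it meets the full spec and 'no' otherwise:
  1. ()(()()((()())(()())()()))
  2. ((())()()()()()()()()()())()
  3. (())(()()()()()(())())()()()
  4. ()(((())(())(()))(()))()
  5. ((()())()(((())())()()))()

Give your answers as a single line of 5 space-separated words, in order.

Answer: no yes no no no

Derivation:
String 1 '()(()()((()())(()())()()))': depth seq [1 0 1 2 1 2 1 2 3 4 3 4 3 2 3 4 3 4 3 2 3 2 3 2 1 0]
  -> pairs=13 depth=4 groups=2 -> no
String 2 '((())()()()()()()()()()())()': depth seq [1 2 3 2 1 2 1 2 1 2 1 2 1 2 1 2 1 2 1 2 1 2 1 2 1 0 1 0]
  -> pairs=14 depth=3 groups=2 -> yes
String 3 '(())(()()()()()(())())()()()': depth seq [1 2 1 0 1 2 1 2 1 2 1 2 1 2 1 2 3 2 1 2 1 0 1 0 1 0 1 0]
  -> pairs=14 depth=3 groups=5 -> no
String 4 '()(((())(())(()))(()))()': depth seq [1 0 1 2 3 4 3 2 3 4 3 2 3 4 3 2 1 2 3 2 1 0 1 0]
  -> pairs=12 depth=4 groups=3 -> no
String 5 '((()())()(((())())()()))()': depth seq [1 2 3 2 3 2 1 2 1 2 3 4 5 4 3 4 3 2 3 2 3 2 1 0 1 0]
  -> pairs=13 depth=5 groups=2 -> no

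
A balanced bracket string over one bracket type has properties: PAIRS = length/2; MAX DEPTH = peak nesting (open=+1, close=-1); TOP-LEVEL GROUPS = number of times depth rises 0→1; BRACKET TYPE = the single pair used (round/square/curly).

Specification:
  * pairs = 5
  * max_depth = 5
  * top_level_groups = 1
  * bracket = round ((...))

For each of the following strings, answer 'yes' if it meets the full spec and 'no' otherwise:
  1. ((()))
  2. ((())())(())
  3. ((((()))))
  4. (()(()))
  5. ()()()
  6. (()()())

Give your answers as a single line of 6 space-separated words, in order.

Answer: no no yes no no no

Derivation:
String 1 '((()))': depth seq [1 2 3 2 1 0]
  -> pairs=3 depth=3 groups=1 -> no
String 2 '((())())(())': depth seq [1 2 3 2 1 2 1 0 1 2 1 0]
  -> pairs=6 depth=3 groups=2 -> no
String 3 '((((()))))': depth seq [1 2 3 4 5 4 3 2 1 0]
  -> pairs=5 depth=5 groups=1 -> yes
String 4 '(()(()))': depth seq [1 2 1 2 3 2 1 0]
  -> pairs=4 depth=3 groups=1 -> no
String 5 '()()()': depth seq [1 0 1 0 1 0]
  -> pairs=3 depth=1 groups=3 -> no
String 6 '(()()())': depth seq [1 2 1 2 1 2 1 0]
  -> pairs=4 depth=2 groups=1 -> no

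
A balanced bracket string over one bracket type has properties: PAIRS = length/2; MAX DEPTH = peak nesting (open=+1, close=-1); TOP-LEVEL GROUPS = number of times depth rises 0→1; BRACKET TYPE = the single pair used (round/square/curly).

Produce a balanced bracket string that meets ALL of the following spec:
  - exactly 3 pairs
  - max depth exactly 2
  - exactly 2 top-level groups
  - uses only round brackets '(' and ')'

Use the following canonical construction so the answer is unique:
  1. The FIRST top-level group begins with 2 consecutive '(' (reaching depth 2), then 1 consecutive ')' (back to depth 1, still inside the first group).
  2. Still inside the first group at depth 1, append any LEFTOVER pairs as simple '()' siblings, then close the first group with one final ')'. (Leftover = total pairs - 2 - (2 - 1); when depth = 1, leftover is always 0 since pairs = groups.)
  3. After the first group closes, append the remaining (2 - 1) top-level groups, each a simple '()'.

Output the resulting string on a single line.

Answer: (())()

Derivation:
Spec: pairs=3 depth=2 groups=2
Leftover pairs = 3 - 2 - (2-1) = 0
First group: deep chain of depth 2 + 0 sibling pairs
Remaining 1 groups: simple '()' each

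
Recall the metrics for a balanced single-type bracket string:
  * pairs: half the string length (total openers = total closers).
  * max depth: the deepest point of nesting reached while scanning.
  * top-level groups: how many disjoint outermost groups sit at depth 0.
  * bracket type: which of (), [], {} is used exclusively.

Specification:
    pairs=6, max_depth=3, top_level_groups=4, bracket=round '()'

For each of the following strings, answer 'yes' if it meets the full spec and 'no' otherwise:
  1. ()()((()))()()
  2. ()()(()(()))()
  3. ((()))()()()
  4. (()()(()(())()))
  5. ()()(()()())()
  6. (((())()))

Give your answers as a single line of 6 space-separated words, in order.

Answer: no no yes no no no

Derivation:
String 1 '()()((()))()()': depth seq [1 0 1 0 1 2 3 2 1 0 1 0 1 0]
  -> pairs=7 depth=3 groups=5 -> no
String 2 '()()(()(()))()': depth seq [1 0 1 0 1 2 1 2 3 2 1 0 1 0]
  -> pairs=7 depth=3 groups=4 -> no
String 3 '((()))()()()': depth seq [1 2 3 2 1 0 1 0 1 0 1 0]
  -> pairs=6 depth=3 groups=4 -> yes
String 4 '(()()(()(())()))': depth seq [1 2 1 2 1 2 3 2 3 4 3 2 3 2 1 0]
  -> pairs=8 depth=4 groups=1 -> no
String 5 '()()(()()())()': depth seq [1 0 1 0 1 2 1 2 1 2 1 0 1 0]
  -> pairs=7 depth=2 groups=4 -> no
String 6 '(((())()))': depth seq [1 2 3 4 3 2 3 2 1 0]
  -> pairs=5 depth=4 groups=1 -> no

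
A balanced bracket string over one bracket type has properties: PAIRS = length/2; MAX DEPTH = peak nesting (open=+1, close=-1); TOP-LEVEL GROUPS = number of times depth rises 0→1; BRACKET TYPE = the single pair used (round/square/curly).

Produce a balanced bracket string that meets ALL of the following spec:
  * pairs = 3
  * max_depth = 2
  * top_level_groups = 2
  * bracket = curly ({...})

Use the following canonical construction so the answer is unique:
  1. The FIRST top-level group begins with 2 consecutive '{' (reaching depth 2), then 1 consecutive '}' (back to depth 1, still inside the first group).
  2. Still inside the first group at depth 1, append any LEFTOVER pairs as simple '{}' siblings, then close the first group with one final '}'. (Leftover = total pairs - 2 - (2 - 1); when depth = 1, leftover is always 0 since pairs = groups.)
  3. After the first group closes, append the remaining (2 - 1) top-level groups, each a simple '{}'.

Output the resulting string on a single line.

Spec: pairs=3 depth=2 groups=2
Leftover pairs = 3 - 2 - (2-1) = 0
First group: deep chain of depth 2 + 0 sibling pairs
Remaining 1 groups: simple '{}' each

Answer: {{}}{}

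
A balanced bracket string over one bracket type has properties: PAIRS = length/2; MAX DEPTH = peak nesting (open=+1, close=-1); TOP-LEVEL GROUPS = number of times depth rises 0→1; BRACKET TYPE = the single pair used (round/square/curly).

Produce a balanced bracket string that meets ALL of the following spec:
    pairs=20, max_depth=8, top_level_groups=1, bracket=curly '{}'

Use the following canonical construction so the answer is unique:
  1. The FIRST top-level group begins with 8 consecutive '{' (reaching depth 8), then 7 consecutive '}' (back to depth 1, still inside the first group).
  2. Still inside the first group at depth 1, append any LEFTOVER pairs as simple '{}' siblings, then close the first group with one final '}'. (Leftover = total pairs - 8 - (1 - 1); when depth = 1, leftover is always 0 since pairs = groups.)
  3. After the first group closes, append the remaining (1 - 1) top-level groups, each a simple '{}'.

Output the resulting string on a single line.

Spec: pairs=20 depth=8 groups=1
Leftover pairs = 20 - 8 - (1-1) = 12
First group: deep chain of depth 8 + 12 sibling pairs
Remaining 0 groups: simple '{}' each

Answer: {{{{{{{{}}}}}}}{}{}{}{}{}{}{}{}{}{}{}{}}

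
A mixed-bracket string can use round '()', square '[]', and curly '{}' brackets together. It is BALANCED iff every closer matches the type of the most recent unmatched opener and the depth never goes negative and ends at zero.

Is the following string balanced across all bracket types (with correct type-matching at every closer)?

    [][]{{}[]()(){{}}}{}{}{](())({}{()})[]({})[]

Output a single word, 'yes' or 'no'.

Answer: no

Derivation:
pos 0: push '['; stack = [
pos 1: ']' matches '['; pop; stack = (empty)
pos 2: push '['; stack = [
pos 3: ']' matches '['; pop; stack = (empty)
pos 4: push '{'; stack = {
pos 5: push '{'; stack = {{
pos 6: '}' matches '{'; pop; stack = {
pos 7: push '['; stack = {[
pos 8: ']' matches '['; pop; stack = {
pos 9: push '('; stack = {(
pos 10: ')' matches '('; pop; stack = {
pos 11: push '('; stack = {(
pos 12: ')' matches '('; pop; stack = {
pos 13: push '{'; stack = {{
pos 14: push '{'; stack = {{{
pos 15: '}' matches '{'; pop; stack = {{
pos 16: '}' matches '{'; pop; stack = {
pos 17: '}' matches '{'; pop; stack = (empty)
pos 18: push '{'; stack = {
pos 19: '}' matches '{'; pop; stack = (empty)
pos 20: push '{'; stack = {
pos 21: '}' matches '{'; pop; stack = (empty)
pos 22: push '{'; stack = {
pos 23: saw closer ']' but top of stack is '{' (expected '}') → INVALID
Verdict: type mismatch at position 23: ']' closes '{' → no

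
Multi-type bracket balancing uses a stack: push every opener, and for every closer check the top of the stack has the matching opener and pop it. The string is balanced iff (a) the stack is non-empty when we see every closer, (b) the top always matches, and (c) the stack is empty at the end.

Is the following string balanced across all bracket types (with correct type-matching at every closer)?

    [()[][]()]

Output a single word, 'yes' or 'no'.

Answer: yes

Derivation:
pos 0: push '['; stack = [
pos 1: push '('; stack = [(
pos 2: ')' matches '('; pop; stack = [
pos 3: push '['; stack = [[
pos 4: ']' matches '['; pop; stack = [
pos 5: push '['; stack = [[
pos 6: ']' matches '['; pop; stack = [
pos 7: push '('; stack = [(
pos 8: ')' matches '('; pop; stack = [
pos 9: ']' matches '['; pop; stack = (empty)
end: stack empty → VALID
Verdict: properly nested → yes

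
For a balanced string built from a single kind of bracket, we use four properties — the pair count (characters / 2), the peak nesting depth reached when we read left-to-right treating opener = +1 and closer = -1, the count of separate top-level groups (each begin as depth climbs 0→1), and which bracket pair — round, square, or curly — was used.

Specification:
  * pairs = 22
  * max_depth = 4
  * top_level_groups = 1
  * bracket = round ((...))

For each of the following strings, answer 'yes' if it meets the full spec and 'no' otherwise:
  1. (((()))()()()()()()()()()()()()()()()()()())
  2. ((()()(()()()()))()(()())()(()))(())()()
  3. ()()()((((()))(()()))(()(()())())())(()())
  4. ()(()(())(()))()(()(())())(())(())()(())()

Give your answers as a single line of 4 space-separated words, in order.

String 1 '(((()))()()()()()()()()()()()()()()()()()())': depth seq [1 2 3 4 3 2 1 2 1 2 1 2 1 2 1 2 1 2 1 2 1 2 1 2 1 2 1 2 1 2 1 2 1 2 1 2 1 2 1 2 1 2 1 0]
  -> pairs=22 depth=4 groups=1 -> yes
String 2 '((()()(()()()()))()(()())()(()))(())()()': depth seq [1 2 3 2 3 2 3 4 3 4 3 4 3 4 3 2 1 2 1 2 3 2 3 2 1 2 1 2 3 2 1 0 1 2 1 0 1 0 1 0]
  -> pairs=20 depth=4 groups=4 -> no
String 3 '()()()((((()))(()()))(()(()())())())(()())': depth seq [1 0 1 0 1 0 1 2 3 4 5 4 3 2 3 4 3 4 3 2 1 2 3 2 3 4 3 4 3 2 3 2 1 2 1 0 1 2 1 2 1 0]
  -> pairs=21 depth=5 groups=5 -> no
String 4 '()(()(())(()))()(()(())())(())(())()(())()': depth seq [1 0 1 2 1 2 3 2 1 2 3 2 1 0 1 0 1 2 1 2 3 2 1 2 1 0 1 2 1 0 1 2 1 0 1 0 1 2 1 0 1 0]
  -> pairs=21 depth=3 groups=9 -> no

Answer: yes no no no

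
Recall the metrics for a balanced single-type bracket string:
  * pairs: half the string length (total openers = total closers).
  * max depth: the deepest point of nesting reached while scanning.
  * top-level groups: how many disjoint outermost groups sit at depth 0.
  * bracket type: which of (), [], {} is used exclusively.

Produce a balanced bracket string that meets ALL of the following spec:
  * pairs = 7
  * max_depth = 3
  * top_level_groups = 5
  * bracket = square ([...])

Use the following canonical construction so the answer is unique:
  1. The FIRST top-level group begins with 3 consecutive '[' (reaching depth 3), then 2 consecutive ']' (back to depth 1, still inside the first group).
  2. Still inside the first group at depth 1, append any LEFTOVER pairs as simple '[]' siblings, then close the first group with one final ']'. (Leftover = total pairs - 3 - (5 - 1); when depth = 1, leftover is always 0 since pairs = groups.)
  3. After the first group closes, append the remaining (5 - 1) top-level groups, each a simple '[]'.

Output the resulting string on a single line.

Spec: pairs=7 depth=3 groups=5
Leftover pairs = 7 - 3 - (5-1) = 0
First group: deep chain of depth 3 + 0 sibling pairs
Remaining 4 groups: simple '[]' each

Answer: [[[]]][][][][]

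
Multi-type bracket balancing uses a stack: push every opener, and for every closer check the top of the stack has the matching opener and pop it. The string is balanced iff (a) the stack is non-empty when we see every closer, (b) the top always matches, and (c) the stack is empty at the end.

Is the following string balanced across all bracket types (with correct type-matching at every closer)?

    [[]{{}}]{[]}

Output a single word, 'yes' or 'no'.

pos 0: push '['; stack = [
pos 1: push '['; stack = [[
pos 2: ']' matches '['; pop; stack = [
pos 3: push '{'; stack = [{
pos 4: push '{'; stack = [{{
pos 5: '}' matches '{'; pop; stack = [{
pos 6: '}' matches '{'; pop; stack = [
pos 7: ']' matches '['; pop; stack = (empty)
pos 8: push '{'; stack = {
pos 9: push '['; stack = {[
pos 10: ']' matches '['; pop; stack = {
pos 11: '}' matches '{'; pop; stack = (empty)
end: stack empty → VALID
Verdict: properly nested → yes

Answer: yes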